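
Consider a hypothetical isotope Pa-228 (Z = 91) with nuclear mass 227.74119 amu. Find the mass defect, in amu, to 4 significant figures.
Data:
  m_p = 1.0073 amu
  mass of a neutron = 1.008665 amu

Z = 91, so N = A − Z = 228 − 91 = 137.
Σm = 91·m_p + 137·m_n = 91.6643 + 138.187105 = 229.851405 amu
Mass defect Δm = 229.851405 − 227.74119 = 2.110215 amu

2.110 amu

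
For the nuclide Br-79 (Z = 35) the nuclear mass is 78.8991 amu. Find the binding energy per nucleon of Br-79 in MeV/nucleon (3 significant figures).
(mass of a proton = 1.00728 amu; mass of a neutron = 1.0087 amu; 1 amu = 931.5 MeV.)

Σm = 35·m_p + 44·m_n = 35.25480 + 44.3828 = 79.63760 amu
Δm = 79.63760 − 78.8991 = 0.73850 amu
Binding energy = Δm·c² = 0.73850 × 931.5 MeV/amu = 687.913 MeV
Dividing by A = 79 gives 8.708 MeV per nucleon.

8.71 MeV/nucleon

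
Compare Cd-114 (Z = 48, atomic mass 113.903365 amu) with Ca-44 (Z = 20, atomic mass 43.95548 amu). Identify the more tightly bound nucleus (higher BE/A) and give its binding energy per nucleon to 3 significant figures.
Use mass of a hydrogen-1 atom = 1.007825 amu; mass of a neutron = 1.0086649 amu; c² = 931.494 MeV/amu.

Ca-44; 8.66 MeV/nucleon

Cd-114: Σm = 48(1.007825) + 66(1.0086649) = 114.9474834 amu; Δm = 1.0441184 amu; E_B = 972.59 MeV; E_B/A = 8.531 MeV
Ca-44: Σm = 20(1.007825) + 24(1.0086649) = 44.3644576 amu; Δm = 0.4089776 amu; E_B = 380.96 MeV; E_B/A = 8.658 MeV
Ca-44 has the higher binding energy per nucleon, so it is the more tightly bound nucleus.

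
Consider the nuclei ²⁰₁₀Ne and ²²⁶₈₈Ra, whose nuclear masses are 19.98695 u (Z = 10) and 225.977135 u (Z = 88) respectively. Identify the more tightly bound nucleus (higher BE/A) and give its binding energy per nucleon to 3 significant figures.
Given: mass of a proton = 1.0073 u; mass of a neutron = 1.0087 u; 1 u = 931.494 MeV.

²⁰₁₀Ne; 8.06 MeV/nucleon

²⁰₁₀Ne: Σm = 10(1.0073) + 10(1.0087) = 20.1600 u; Δm = 0.17305 u; E_B = 161.20 MeV; E_B/A = 8.060 MeV
²²⁶₈₈Ra: Σm = 88(1.0073) + 138(1.0087) = 227.8430 u; Δm = 1.865865 u; E_B = 1738.0 MeV; E_B/A = 7.690 MeV
²⁰₁₀Ne has the higher binding energy per nucleon, so it is the more tightly bound nucleus.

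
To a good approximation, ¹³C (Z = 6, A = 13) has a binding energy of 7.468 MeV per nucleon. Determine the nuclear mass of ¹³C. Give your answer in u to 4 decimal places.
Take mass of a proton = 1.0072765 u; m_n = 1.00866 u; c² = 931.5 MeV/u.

13.0001 u

Total binding energy = 13 × 7.468 = 97.084 MeV
Mass defect = 97.084 MeV / (931.5 MeV/u) = 0.104223 u
Constituent mass = 6(1.0072765) + 7(1.00866) = 13.1042790 u
Nuclear mass = 13.1042790 − 0.104223 = 13.0000560 u ≈ 13.0001 u (to 4 decimal places)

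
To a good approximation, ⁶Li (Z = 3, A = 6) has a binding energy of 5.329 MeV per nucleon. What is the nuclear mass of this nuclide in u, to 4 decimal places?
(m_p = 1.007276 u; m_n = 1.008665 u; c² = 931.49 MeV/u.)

Total binding energy = 6 × 5.329 = 31.974 MeV
Mass defect = 31.974 MeV / (931.49 MeV/u) = 0.034326 u
Constituent mass = 3(1.007276) + 3(1.008665) = 6.047823 u
Nuclear mass = 6.047823 − 0.034326 = 6.013497 u ≈ 6.0135 u (to 4 decimal places)

6.0135 u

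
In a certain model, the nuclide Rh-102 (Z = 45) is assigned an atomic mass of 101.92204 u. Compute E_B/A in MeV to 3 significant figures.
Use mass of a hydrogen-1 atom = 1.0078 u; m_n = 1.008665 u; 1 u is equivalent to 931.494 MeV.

Total constituent mass: 45 × 1.0078 + 57 × 1.008665 = 102.844905 u
Δm = 102.844905 − 101.92204 = 0.922865 u
E_B = 0.922865 × 931.494 = 859.643 MeV
BE/A = 859.643 MeV / 102 = 8.428 MeV/nucleon

8.43 MeV/nucleon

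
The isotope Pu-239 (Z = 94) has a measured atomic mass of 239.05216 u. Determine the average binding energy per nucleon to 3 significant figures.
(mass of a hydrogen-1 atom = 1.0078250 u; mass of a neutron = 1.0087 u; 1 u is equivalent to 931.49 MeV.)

The nucleus contains 94 protons and 239 − 94 = 145 neutrons.
Mass of separated nucleons = 94(1.0078250) + 145(1.0087) = 94.7355500 + 146.2615 = 240.9970500 u
Δm = 240.9970500 − 239.05216 = 1.9448900 u
Converting to energy: 1.9448900 u × 931.49 MeV/u = 1811.65 MeV
Per nucleon: 1811.65 / 239 = 7.580 MeV

7.58 MeV/nucleon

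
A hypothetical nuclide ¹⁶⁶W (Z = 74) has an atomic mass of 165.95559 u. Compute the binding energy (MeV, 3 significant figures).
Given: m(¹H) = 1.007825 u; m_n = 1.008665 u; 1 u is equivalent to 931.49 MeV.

1320 MeV

With 74 protons and 92 neutrons (A = 166):
Σm = 74·m(¹H) + 92·m_n = 74.579050 + 92.797180 = 167.376230 u
Δm = 167.376230 − 165.95559 = 1.420640 u
E_B = 1.420640 × 931.49 = 1323.31 MeV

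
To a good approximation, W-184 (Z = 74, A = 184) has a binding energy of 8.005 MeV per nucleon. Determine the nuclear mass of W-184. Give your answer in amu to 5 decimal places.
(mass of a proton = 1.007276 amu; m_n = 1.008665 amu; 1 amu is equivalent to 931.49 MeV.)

Total binding energy = 184 × 8.005 = 1472.920 MeV
Mass defect = 1472.920 MeV / (931.49 MeV/amu) = 1.5812515 amu
Constituent mass = 74(1.007276) + 110(1.008665) = 185.491574 amu
Nuclear mass = 185.491574 − 1.5812515 = 183.9103225 amu ≈ 183.91032 amu (to 5 decimal places)

183.91032 amu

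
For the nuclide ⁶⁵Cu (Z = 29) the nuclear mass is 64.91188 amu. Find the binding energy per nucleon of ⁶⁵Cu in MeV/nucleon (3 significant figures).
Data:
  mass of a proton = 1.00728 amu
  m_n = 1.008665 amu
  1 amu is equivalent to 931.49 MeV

8.76 MeV/nucleon

Z = 29, so N = A − Z = 65 − 29 = 36.
Σm = 29·m_p + 36·m_n = 29.21112 + 36.311940 = 65.523060 amu
The mass defect is 65.523060 − 64.91188 = 0.611180 amu.
E_B = 0.611180 × 931.49 = 569.308 MeV
Dividing by A = 65 gives 8.759 MeV per nucleon.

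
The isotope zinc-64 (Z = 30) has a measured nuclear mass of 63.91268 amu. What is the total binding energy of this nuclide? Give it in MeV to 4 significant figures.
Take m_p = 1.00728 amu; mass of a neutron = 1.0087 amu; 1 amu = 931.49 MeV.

560.3 MeV

With 30 protons and 34 neutrons (A = 64):
Total constituent mass: 30 × 1.00728 + 34 × 1.0087 = 64.51420 amu
Mass defect Δm = 64.51420 − 63.91268 = 0.60152 amu
Converting to energy: 0.60152 amu × 931.49 MeV/amu = 560.310 MeV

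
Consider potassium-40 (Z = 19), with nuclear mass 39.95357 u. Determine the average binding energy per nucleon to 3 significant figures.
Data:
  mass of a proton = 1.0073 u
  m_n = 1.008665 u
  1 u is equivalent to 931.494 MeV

With 19 protons and 21 neutrons (A = 40):
Mass of separated nucleons = 19(1.0073) + 21(1.008665) = 19.1387 + 21.181965 = 40.320665 u
Δm = 40.320665 − 39.95357 = 0.367095 u
Converting to energy: 0.367095 u × 931.494 MeV/u = 341.947 MeV
Per nucleon: 341.947 / 40 = 8.549 MeV

8.55 MeV/nucleon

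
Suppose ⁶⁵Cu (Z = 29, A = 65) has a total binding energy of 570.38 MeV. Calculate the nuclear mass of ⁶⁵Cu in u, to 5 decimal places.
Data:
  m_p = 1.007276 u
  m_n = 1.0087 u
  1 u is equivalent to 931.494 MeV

Mass defect = 570.38 MeV / (931.494 MeV/u) = 0.6123282 u
Constituent mass = 29(1.007276) + 36(1.0087) = 65.524204 u
Nuclear mass = 65.524204 − 0.6123282 = 64.9118758 u ≈ 64.91188 u (to 5 decimal places)

64.91188 u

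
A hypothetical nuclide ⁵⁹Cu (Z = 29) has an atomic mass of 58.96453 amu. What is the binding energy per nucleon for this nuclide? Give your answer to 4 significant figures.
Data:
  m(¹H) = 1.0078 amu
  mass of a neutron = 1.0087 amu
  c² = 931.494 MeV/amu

8.252 MeV/nucleon

Z = 29, so N = A − Z = 59 − 29 = 30.
Σm = 29·m(¹H) + 30·m_n = 29.2262 + 30.2610 = 59.4872 amu
Mass defect Δm = 59.4872 − 58.96453 = 0.52267 amu
Binding energy = Δm·c² = 0.52267 × 931.494 MeV/amu = 486.864 MeV
BE/A = 486.864 MeV / 59 = 8.252 MeV/nucleon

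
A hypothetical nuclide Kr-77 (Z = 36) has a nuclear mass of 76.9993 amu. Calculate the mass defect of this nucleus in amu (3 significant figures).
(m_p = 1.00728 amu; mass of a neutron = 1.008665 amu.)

Σm = 36·m_p + 41·m_n = 36.26208 + 41.355265 = 77.617345 amu
Δm = 77.617345 − 76.9993 = 0.618045 amu

0.618 amu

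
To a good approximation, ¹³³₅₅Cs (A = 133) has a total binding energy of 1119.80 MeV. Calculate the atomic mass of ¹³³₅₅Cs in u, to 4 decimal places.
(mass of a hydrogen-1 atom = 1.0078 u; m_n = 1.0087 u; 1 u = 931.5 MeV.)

Mass defect = 1119.80 MeV / (931.5 MeV/u) = 1.202147 u
Constituent mass = 55(1.0078) + 78(1.0087) = 134.1076 u
Atomic mass = 134.1076 − 1.202147 = 132.905453 u ≈ 132.9055 u (to 4 decimal places)

132.9055 u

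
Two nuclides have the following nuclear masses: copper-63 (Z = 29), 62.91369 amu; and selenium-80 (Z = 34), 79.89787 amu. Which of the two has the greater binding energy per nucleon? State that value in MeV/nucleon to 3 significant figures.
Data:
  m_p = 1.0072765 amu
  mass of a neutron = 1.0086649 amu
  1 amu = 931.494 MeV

copper-63; 8.75 MeV/nucleon

copper-63: Σm = 29(1.0072765) + 34(1.0086649) = 63.5056251 amu; Δm = 0.5919351 amu; E_B = 551.38 MeV; E_B/A = 8.752 MeV
selenium-80: Σm = 34(1.0072765) + 46(1.0086649) = 80.6459864 amu; Δm = 0.7481164 amu; E_B = 696.87 MeV; E_B/A = 8.711 MeV
copper-63 has the higher binding energy per nucleon, so it is the more tightly bound nucleus.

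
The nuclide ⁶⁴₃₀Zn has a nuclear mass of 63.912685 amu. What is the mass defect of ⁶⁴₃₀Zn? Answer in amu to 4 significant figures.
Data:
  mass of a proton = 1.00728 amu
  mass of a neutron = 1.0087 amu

Total constituent mass: 30 × 1.00728 + 34 × 1.0087 = 64.51420 amu
Δm = 64.51420 − 63.912685 = 0.601515 amu

0.6015 amu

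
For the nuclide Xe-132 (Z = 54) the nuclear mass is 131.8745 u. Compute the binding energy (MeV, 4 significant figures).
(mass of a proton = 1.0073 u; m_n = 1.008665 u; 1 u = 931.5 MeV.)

Σm = 54·m_p + 78·m_n = 54.3942 + 78.675870 = 133.070070 u
Δm = 133.070070 − 131.8745 = 1.195570 u
E_B = 1.195570 × 931.5 = 1113.67 MeV

1114 MeV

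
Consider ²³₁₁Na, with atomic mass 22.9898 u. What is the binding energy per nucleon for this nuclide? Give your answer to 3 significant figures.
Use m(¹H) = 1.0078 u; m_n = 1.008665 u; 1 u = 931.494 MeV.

The nucleus contains 11 protons and 23 − 11 = 12 neutrons.
Mass of separated nucleons = 11(1.0078) + 12(1.008665) = 11.0858 + 12.103980 = 23.189780 u
Δm = 23.189780 − 22.9898 = 0.199980 u
Binding energy = Δm·c² = 0.199980 × 931.494 MeV/u = 186.280 MeV
BE/A = 186.280 MeV / 23 = 8.099 MeV/nucleon

8.10 MeV/nucleon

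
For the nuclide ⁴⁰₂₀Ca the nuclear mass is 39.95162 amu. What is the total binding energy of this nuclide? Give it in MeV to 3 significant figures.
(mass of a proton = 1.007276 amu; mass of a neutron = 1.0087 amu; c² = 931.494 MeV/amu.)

343 MeV

Z = 20, so N = A − Z = 40 − 20 = 20.
Σm = 20·m_p + 20·m_n = 20.145520 + 20.1740 = 40.319520 amu
The mass defect is 40.319520 − 39.95162 = 0.367900 amu.
E_B = 0.367900 × 931.494 = 342.697 MeV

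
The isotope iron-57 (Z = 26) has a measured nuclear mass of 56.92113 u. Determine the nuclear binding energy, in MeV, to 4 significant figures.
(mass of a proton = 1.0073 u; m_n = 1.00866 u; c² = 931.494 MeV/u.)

500.3 MeV

Mass of separated nucleons = 26(1.0073) + 31(1.00866) = 26.1898 + 31.26846 = 57.45826 u
Mass defect Δm = 57.45826 − 56.92113 = 0.53713 u
E_B = 0.53713 × 931.494 = 500.333 MeV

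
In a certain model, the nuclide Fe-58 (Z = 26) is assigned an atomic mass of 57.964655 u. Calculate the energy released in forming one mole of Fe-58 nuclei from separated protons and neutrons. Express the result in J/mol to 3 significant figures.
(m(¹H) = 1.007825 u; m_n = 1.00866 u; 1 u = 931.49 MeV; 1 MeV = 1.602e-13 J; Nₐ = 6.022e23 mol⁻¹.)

Mass of separated nucleons = 26(1.007825) + 32(1.00866) = 26.203450 + 32.27712 = 58.480570 u
The mass defect is 58.480570 − 57.964655 = 0.515915 u.
Binding energy = Δm·c² = 0.515915 × 931.49 MeV/u = 480.570 MeV
Per nucleus in joules: 480.570 MeV × 1.602e-13 J/MeV = 7.6987e-11 J
Per mole: 7.6987e-11 J × 6.022e23 mol⁻¹ = 4.6362e+13 J/mol

4.64e+13 J/mol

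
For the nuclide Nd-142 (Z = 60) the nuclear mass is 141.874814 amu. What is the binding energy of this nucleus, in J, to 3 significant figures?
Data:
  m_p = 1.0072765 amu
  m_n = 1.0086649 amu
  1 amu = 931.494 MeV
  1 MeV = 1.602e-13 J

Z = 60, so N = A − Z = 142 − 60 = 82.
Mass of separated nucleons = 60(1.0072765) + 82(1.0086649) = 60.4365900 + 82.7105218 = 143.1471118 amu
Mass defect Δm = 143.1471118 − 141.874814 = 1.2722978 amu
Binding energy = Δm·c² = 1.2722978 × 931.494 MeV/amu = 1185.14 MeV
In joules: 1185.14 MeV × 1.602e-13 J/MeV = 1.8986e-10 J

1.90e-10 J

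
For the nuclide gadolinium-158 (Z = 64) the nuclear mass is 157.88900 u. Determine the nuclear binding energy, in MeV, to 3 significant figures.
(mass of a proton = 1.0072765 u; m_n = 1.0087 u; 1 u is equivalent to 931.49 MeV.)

1300 MeV

With 64 protons and 94 neutrons (A = 158):
Mass of separated nucleons = 64(1.0072765) + 94(1.0087) = 64.4656960 + 94.8178 = 159.2834960 u
The mass defect is 159.2834960 − 157.88900 = 1.3944960 u.
Converting to energy: 1.3944960 u × 931.49 MeV/u = 1298.96 MeV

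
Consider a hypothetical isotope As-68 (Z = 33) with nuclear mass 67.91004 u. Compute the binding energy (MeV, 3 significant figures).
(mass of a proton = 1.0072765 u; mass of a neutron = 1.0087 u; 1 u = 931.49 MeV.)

Total constituent mass: 33 × 1.0072765 + 35 × 1.0087 = 68.5446245 u
The mass defect is 68.5446245 − 67.91004 = 0.6345845 u.
Converting to energy: 0.6345845 u × 931.49 MeV/u = 591.109 MeV

591 MeV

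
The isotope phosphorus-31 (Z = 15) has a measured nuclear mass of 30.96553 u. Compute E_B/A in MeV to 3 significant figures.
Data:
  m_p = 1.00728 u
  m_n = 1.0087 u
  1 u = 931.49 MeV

8.50 MeV/nucleon

Total constituent mass: 15 × 1.00728 + 16 × 1.0087 = 31.24840 u
Δm = 31.24840 − 30.96553 = 0.28287 u
Binding energy = Δm·c² = 0.28287 × 931.49 MeV/u = 263.491 MeV
BE/A = 263.491 MeV / 31 = 8.500 MeV/nucleon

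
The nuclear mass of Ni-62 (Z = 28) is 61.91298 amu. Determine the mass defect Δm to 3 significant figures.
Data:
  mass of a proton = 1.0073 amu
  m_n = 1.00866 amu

0.586 amu

Mass of separated nucleons = 28(1.0073) + 34(1.00866) = 28.2044 + 34.29444 = 62.49884 amu
The mass defect is 62.49884 − 61.91298 = 0.58586 amu.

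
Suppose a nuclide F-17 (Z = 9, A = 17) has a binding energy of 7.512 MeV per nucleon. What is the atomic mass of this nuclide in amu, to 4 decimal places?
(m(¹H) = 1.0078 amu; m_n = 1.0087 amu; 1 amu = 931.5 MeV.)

17.0027 amu

Total binding energy = 17 × 7.512 = 127.704 MeV
Mass defect = 127.704 MeV / (931.5 MeV/amu) = 0.137095 amu
Constituent mass = 9(1.0078) + 8(1.0087) = 17.1398 amu
Atomic mass = 17.1398 − 0.137095 = 17.002705 amu ≈ 17.0027 amu (to 4 decimal places)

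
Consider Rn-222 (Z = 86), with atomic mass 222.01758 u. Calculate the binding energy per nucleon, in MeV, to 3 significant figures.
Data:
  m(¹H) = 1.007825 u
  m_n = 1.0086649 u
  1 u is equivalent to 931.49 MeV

Z = 86, so N = A − Z = 222 − 86 = 136.
Total constituent mass: 86 × 1.007825 + 136 × 1.0086649 = 223.8513764 u
Δm = 223.8513764 − 222.01758 = 1.8337964 u
Converting to energy: 1.8337964 u × 931.49 MeV/u = 1708.16 MeV
BE/A = 1708.16 MeV / 222 = 7.694 MeV/nucleon

7.69 MeV/nucleon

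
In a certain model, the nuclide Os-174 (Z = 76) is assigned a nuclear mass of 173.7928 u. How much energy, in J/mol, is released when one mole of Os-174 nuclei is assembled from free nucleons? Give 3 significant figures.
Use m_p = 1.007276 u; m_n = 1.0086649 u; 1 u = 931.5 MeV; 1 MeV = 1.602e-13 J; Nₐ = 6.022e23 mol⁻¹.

1.45e+14 J/mol

Σm = 76·m_p + 98·m_n = 76.552976 + 98.8491602 = 175.4021362 u
Mass defect Δm = 175.4021362 − 173.7928 = 1.6093362 u
Binding energy = Δm·c² = 1.6093362 × 931.5 MeV/u = 1499.10 MeV
Per nucleus in joules: 1499.10 MeV × 1.602e-13 J/MeV = 2.4016e-10 J
Per mole: 2.4016e-10 J × 6.022e23 mol⁻¹ = 1.4462e+14 J/mol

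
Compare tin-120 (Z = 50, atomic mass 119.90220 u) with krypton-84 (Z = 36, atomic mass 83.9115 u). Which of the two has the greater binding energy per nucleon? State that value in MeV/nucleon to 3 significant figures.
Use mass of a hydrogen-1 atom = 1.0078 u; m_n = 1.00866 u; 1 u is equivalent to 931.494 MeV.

krypton-84; 8.70 MeV/nucleon

tin-120: Σm = 50(1.0078) + 70(1.00866) = 120.99620 u; Δm = 1.09400 u; E_B = 1019.05 MeV; E_B/A = 8.492 MeV
krypton-84: Σm = 36(1.0078) + 48(1.00866) = 84.69648 u; Δm = 0.78498 u; E_B = 731.20 MeV; E_B/A = 8.7048 MeV
krypton-84 has the higher binding energy per nucleon, so it is the more tightly bound nucleus.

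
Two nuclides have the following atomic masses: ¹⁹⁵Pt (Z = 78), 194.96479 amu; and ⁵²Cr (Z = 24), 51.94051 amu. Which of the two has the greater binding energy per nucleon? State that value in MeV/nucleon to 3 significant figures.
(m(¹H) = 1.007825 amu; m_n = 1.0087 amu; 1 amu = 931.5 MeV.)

¹⁹⁵Pt: Σm = 78(1.007825) + 117(1.0087) = 196.628250 amu; Δm = 1.663460 amu; E_B = 1549.5 MeV; E_B/A = 7.946 MeV
⁵²Cr: Σm = 24(1.007825) + 28(1.0087) = 52.431400 amu; Δm = 0.490890 amu; E_B = 457.264 MeV; E_B/A = 8.794 MeV
⁵²Cr has the higher binding energy per nucleon, so it is the more tightly bound nucleus.

⁵²Cr; 8.79 MeV/nucleon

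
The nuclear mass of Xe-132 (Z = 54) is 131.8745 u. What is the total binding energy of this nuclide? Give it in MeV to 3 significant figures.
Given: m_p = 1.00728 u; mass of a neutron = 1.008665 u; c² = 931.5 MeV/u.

1110 MeV

With 54 protons and 78 neutrons (A = 132):
Total constituent mass: 54 × 1.00728 + 78 × 1.008665 = 133.068990 u
Δm = 133.068990 − 131.8745 = 1.194490 u
E_B = 1.194490 × 931.5 = 1112.67 MeV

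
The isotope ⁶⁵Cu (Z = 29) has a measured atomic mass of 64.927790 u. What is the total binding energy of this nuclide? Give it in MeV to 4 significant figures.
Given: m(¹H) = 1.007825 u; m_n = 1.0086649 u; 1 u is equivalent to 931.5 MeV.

With 29 protons and 36 neutrons (A = 65):
Σm = 29·m(¹H) + 36·m_n = 29.226925 + 36.3119364 = 65.5388614 u
Mass defect Δm = 65.5388614 − 64.927790 = 0.6110714 u
Binding energy = Δm·c² = 0.6110714 × 931.5 MeV/u = 569.213 MeV

569.2 MeV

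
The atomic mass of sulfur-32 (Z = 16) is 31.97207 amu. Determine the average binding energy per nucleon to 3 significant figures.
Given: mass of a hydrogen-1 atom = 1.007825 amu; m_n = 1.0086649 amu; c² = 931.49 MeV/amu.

The nucleus contains 16 protons and 32 − 16 = 16 neutrons.
Total constituent mass: 16 × 1.007825 + 16 × 1.0086649 = 32.2638384 amu
The mass defect is 32.2638384 − 31.97207 = 0.2917684 amu.
Converting to energy: 0.2917684 amu × 931.49 MeV/amu = 271.779 MeV
Dividing by A = 32 gives 8.493 MeV per nucleon.

8.49 MeV/nucleon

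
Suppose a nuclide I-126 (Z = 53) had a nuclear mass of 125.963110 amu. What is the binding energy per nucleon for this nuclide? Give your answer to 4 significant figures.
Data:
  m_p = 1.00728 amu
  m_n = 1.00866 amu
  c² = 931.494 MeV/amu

7.799 MeV/nucleon

Z = 53, so N = A − Z = 126 − 53 = 73.
Σm = 53·m_p + 73·m_n = 53.38584 + 73.63218 = 127.01802 amu
Mass defect Δm = 127.01802 − 125.963110 = 1.054910 amu
Binding energy = Δm·c² = 1.054910 × 931.494 MeV/amu = 982.642 MeV
Dividing by A = 126 gives 7.799 MeV per nucleon.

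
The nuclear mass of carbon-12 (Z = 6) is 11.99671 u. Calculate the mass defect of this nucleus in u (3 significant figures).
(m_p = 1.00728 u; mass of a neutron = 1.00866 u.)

0.0989 u

Z = 6, so N = A − Z = 12 − 6 = 6.
Mass of separated nucleons = 6(1.00728) + 6(1.00866) = 6.04368 + 6.05196 = 12.09564 u
The mass defect is 12.09564 − 11.99671 = 0.09893 u.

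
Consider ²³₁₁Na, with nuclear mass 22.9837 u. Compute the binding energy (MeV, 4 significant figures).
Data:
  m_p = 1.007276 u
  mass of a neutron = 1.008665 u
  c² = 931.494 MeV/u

The nucleus contains 11 protons and 23 − 11 = 12 neutrons.
Mass of separated nucleons = 11(1.007276) + 12(1.008665) = 11.080036 + 12.103980 = 23.184016 u
The mass defect is 23.184016 − 22.9837 = 0.200316 u.
Converting to energy: 0.200316 u × 931.494 MeV/u = 186.593 MeV

186.6 MeV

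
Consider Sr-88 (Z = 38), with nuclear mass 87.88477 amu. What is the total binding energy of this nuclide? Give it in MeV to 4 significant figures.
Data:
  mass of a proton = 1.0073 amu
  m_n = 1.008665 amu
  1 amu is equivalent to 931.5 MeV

Total constituent mass: 38 × 1.0073 + 50 × 1.008665 = 88.710650 amu
Mass defect Δm = 88.710650 − 87.88477 = 0.825880 amu
Binding energy = Δm·c² = 0.825880 × 931.5 MeV/amu = 769.307 MeV

769.3 MeV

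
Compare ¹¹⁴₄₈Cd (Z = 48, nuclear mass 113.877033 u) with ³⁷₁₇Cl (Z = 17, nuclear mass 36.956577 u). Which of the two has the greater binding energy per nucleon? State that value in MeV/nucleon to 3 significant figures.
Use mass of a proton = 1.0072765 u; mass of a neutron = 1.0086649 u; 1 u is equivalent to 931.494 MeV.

¹¹⁴₄₈Cd: Σm = 48(1.0072765) + 66(1.0086649) = 114.9211554 u; Δm = 1.0441224 u; E_B = 972.594 MeV; E_B/A = 8.532 MeV
³⁷₁₇Cl: Σm = 17(1.0072765) + 20(1.0086649) = 37.2969985 u; Δm = 0.3404215 u; E_B = 317.10 MeV; E_B/A = 8.570 MeV
³⁷₁₇Cl has the higher binding energy per nucleon, so it is the more tightly bound nucleus.

³⁷₁₇Cl; 8.57 MeV/nucleon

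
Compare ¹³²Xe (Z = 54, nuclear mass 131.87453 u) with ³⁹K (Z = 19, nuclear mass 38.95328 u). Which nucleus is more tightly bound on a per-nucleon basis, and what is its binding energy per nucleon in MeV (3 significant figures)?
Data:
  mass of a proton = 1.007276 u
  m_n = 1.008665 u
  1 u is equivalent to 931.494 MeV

³⁹K; 8.56 MeV/nucleon

¹³²Xe: Σm = 54(1.007276) + 78(1.008665) = 133.068774 u; Δm = 1.194244 u; E_B = 1112.43 MeV; E_B/A = 8.428 MeV
³⁹K: Σm = 19(1.007276) + 20(1.008665) = 39.311544 u; Δm = 0.358264 u; E_B = 333.72 MeV; E_B/A = 8.557 MeV
³⁹K has the higher binding energy per nucleon, so it is the more tightly bound nucleus.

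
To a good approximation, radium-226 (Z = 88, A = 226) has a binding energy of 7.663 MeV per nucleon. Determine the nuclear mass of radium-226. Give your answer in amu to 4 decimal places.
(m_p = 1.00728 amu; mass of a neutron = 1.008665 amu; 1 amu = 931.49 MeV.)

225.9772 amu

Total binding energy = 226 × 7.663 = 1731.838 MeV
Mass defect = 1731.838 MeV / (931.49 MeV/amu) = 1.859213 amu
Constituent mass = 88(1.00728) + 138(1.008665) = 227.836410 amu
Nuclear mass = 227.836410 − 1.859213 = 225.977197 amu ≈ 225.9772 amu (to 4 decimal places)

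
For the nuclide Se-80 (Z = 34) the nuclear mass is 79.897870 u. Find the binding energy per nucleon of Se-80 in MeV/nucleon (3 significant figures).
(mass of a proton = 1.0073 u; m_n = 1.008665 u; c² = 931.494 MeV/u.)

The nucleus contains 34 protons and 80 − 34 = 46 neutrons.
Mass of separated nucleons = 34(1.0073) + 46(1.008665) = 34.2482 + 46.398590 = 80.646790 u
The mass defect is 80.646790 − 79.897870 = 0.748920 u.
E_B = 0.748920 × 931.494 = 697.614 MeV
Per nucleon: 697.614 / 80 = 8.720 MeV

8.72 MeV/nucleon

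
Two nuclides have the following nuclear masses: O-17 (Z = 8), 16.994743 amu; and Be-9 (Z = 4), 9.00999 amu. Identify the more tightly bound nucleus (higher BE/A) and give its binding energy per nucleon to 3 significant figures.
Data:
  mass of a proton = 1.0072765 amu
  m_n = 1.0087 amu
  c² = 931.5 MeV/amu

O-17: Σm = 8(1.0072765) + 9(1.0087) = 17.1365120 amu; Δm = 0.1417690 amu; E_B = 132.06 MeV; E_B/A = 7.768 MeV
Be-9: Σm = 4(1.0072765) + 5(1.0087) = 9.0726060 amu; Δm = 0.0626160 amu; E_B = 58.327 MeV; E_B/A = 6.481 MeV
O-17 has the higher binding energy per nucleon, so it is the more tightly bound nucleus.

O-17; 7.77 MeV/nucleon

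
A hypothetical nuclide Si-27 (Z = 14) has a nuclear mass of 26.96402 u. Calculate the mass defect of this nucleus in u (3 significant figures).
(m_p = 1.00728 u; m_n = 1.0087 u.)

With 14 protons and 13 neutrons (A = 27):
Total constituent mass: 14 × 1.00728 + 13 × 1.0087 = 27.21502 u
Δm = 27.21502 − 26.96402 = 0.25100 u

0.251 u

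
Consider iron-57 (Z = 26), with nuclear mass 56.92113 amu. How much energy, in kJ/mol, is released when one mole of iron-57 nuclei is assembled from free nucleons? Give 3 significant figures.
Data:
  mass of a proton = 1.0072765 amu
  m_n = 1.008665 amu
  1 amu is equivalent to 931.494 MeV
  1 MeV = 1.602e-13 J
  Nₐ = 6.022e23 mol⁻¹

Total constituent mass: 26 × 1.0072765 + 31 × 1.008665 = 57.4578040 amu
The mass defect is 57.4578040 − 56.92113 = 0.5366740 amu.
Converting to energy: 0.5366740 amu × 931.494 MeV/amu = 499.909 MeV
Per nucleus in joules: 499.909 MeV × 1.602e-13 J/MeV = 8.0085e-11 J
Per mole: 8.0085e-11 J × 6.022e23 mol⁻¹ = 4.8227e+13 J/mol

4.82e+10 kJ/mol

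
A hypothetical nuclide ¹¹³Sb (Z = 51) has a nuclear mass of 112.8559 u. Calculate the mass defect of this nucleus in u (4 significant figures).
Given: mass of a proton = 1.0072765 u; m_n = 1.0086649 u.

1.052 u

The nucleus contains 51 protons and 113 − 51 = 62 neutrons.
Total constituent mass: 51 × 1.0072765 + 62 × 1.0086649 = 113.9083253 u
Mass defect Δm = 113.9083253 − 112.8559 = 1.0524253 u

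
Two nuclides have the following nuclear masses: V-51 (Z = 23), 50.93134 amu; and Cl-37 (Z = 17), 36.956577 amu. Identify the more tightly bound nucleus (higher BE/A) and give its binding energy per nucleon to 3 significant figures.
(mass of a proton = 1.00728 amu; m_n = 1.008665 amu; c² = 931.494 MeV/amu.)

V-51: Σm = 23(1.00728) + 28(1.008665) = 51.410060 amu; Δm = 0.478720 amu; E_B = 445.92 MeV; E_B/A = 8.744 MeV
Cl-37: Σm = 17(1.00728) + 20(1.008665) = 37.297060 amu; Δm = 0.340483 amu; E_B = 317.16 MeV; E_B/A = 8.572 MeV
V-51 has the higher binding energy per nucleon, so it is the more tightly bound nucleus.

V-51; 8.74 MeV/nucleon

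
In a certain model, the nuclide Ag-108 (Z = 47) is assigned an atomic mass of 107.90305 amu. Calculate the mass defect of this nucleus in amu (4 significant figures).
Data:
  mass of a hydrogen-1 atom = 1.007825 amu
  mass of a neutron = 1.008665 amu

The nucleus contains 47 protons and 108 − 47 = 61 neutrons.
Mass of separated nucleons = 47(1.007825) + 61(1.008665) = 47.367775 + 61.528565 = 108.896340 amu
Δm = 108.896340 − 107.90305 = 0.993290 amu

0.9933 amu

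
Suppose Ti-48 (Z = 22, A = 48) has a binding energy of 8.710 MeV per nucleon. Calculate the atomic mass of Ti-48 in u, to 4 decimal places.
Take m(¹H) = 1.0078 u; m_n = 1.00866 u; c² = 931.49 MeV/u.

47.9479 u

Total binding energy = 48 × 8.710 = 418.080 MeV
Mass defect = 418.080 MeV / (931.49 MeV/u) = 0.448829 u
Constituent mass = 22(1.0078) + 26(1.00866) = 48.39676 u
Atomic mass = 48.39676 − 0.448829 = 47.947931 u ≈ 47.9479 u (to 4 decimal places)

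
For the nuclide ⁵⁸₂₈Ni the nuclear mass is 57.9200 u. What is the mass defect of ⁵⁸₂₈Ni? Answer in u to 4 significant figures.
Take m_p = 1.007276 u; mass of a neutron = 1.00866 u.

With 28 protons and 30 neutrons (A = 58):
Total constituent mass: 28 × 1.007276 + 30 × 1.00866 = 58.463528 u
Mass defect Δm = 58.463528 − 57.9200 = 0.543528 u

0.5435 u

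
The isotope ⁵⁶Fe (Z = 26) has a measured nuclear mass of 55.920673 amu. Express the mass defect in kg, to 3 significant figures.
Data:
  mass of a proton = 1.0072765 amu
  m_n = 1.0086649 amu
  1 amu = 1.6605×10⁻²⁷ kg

Z = 26, so N = A − Z = 56 − 26 = 30.
Mass of separated nucleons = 26(1.0072765) + 30(1.0086649) = 26.1891890 + 30.2599470 = 56.4491360 amu
Mass defect Δm = 56.4491360 − 55.920673 = 0.5284630 amu
In SI units: 0.5284630 amu × 1.6605×10⁻²⁷ kg/amu = 8.7751e-28 kg

8.78e-28 kg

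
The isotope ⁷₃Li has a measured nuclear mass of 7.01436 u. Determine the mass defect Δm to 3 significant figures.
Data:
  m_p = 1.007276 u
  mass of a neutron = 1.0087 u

0.0423 u

Mass of separated nucleons = 3(1.007276) + 4(1.0087) = 3.021828 + 4.0348 = 7.056628 u
Δm = 7.056628 − 7.01436 = 0.042268 u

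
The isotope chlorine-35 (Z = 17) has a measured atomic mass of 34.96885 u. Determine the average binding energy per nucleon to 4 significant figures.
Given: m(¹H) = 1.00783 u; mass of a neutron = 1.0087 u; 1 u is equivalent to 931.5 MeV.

8.539 MeV/nucleon

Z = 17, so N = A − Z = 35 − 17 = 18.
Mass of separated nucleons = 17(1.00783) + 18(1.0087) = 17.13311 + 18.1566 = 35.28971 u
Δm = 35.28971 − 34.96885 = 0.32086 u
E_B = 0.32086 × 931.5 = 298.881 MeV
BE/A = 298.881 MeV / 35 = 8.539 MeV/nucleon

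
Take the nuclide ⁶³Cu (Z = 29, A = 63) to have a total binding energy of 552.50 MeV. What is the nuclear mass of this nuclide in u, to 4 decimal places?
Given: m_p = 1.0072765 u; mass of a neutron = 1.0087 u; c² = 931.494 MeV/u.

62.9137 u

Mass defect = 552.50 MeV / (931.494 MeV/u) = 0.593133 u
Constituent mass = 29(1.0072765) + 34(1.0087) = 63.5068185 u
Nuclear mass = 63.5068185 − 0.593133 = 62.9136855 u ≈ 62.9137 u (to 4 decimal places)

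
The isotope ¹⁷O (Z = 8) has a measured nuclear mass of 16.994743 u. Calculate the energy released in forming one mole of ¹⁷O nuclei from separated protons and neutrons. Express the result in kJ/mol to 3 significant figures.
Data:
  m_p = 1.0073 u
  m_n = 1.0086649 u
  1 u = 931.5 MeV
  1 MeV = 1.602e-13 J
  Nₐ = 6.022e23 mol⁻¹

1.27e+10 kJ/mol

Mass of separated nucleons = 8(1.0073) + 9(1.0086649) = 8.0584 + 9.0779841 = 17.1363841 u
The mass defect is 17.1363841 − 16.994743 = 0.1416411 u.
E_B = 0.1416411 × 931.5 = 131.939 MeV
Per nucleus in joules: 131.939 MeV × 1.602e-13 J/MeV = 2.1137e-11 J
Per mole: 2.1137e-11 J × 6.022e23 mol⁻¹ = 1.2729e+13 J/mol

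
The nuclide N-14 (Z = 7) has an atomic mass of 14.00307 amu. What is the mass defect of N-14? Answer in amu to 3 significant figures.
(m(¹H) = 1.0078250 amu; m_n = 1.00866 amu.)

With 7 protons and 7 neutrons (A = 14):
Mass of separated nucleons = 7(1.0078250) + 7(1.00866) = 7.0547750 + 7.06062 = 14.1153950 amu
Δm = 14.1153950 − 14.00307 = 0.1123250 amu

0.112 amu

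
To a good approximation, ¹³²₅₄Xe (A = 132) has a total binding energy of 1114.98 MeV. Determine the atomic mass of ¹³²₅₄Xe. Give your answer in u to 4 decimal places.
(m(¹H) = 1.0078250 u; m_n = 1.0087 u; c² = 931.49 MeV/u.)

131.9042 u

Mass defect = 1114.98 MeV / (931.49 MeV/u) = 1.196985 u
Constituent mass = 54(1.0078250) + 78(1.0087) = 133.1011500 u
Atomic mass = 133.1011500 − 1.196985 = 131.9041650 u ≈ 131.9042 u (to 4 decimal places)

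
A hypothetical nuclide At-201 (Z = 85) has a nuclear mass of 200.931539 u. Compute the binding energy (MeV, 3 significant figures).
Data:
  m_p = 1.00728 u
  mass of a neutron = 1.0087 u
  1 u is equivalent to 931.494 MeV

1580 MeV

The nucleus contains 85 protons and 201 − 85 = 116 neutrons.
Total constituent mass: 85 × 1.00728 + 116 × 1.0087 = 202.62800 u
Mass defect Δm = 202.62800 − 200.931539 = 1.696461 u
Converting to energy: 1.696461 u × 931.494 MeV/u = 1580.24 MeV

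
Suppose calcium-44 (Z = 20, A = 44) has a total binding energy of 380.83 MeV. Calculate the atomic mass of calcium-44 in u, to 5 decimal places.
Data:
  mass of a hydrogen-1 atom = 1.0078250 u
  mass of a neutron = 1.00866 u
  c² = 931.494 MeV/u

Mass defect = 380.83 MeV / (931.494 MeV/u) = 0.4088378 u
Constituent mass = 20(1.0078250) + 24(1.00866) = 44.3643400 u
Atomic mass = 44.3643400 − 0.4088378 = 43.9555022 u ≈ 43.95550 u (to 5 decimal places)

43.95550 u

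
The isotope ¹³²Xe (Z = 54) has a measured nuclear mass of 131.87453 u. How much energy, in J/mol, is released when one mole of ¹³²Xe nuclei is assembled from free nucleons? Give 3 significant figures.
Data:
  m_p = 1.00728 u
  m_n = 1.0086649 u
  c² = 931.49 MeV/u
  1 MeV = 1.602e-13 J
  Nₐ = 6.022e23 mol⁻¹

1.07e+14 J/mol

Mass of separated nucleons = 54(1.00728) + 78(1.0086649) = 54.39312 + 78.6758622 = 133.0689822 u
The mass defect is 133.0689822 − 131.87453 = 1.1944522 u.
E_B = 1.1944522 × 931.49 = 1112.62 MeV
Per nucleus in joules: 1112.62 MeV × 1.602e-13 J/MeV = 1.7824e-10 J
Per mole: 1.7824e-10 J × 6.022e23 mol⁻¹ = 1.0734e+14 J/mol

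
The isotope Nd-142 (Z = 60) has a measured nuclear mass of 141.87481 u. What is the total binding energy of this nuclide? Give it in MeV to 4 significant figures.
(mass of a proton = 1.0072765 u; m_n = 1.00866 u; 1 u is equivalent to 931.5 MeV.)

Σm = 60·m_p + 82·m_n = 60.4365900 + 82.71012 = 143.1467100 u
The mass defect is 143.1467100 − 141.87481 = 1.2719000 u.
E_B = 1.2719000 × 931.5 = 1184.77 MeV

1185 MeV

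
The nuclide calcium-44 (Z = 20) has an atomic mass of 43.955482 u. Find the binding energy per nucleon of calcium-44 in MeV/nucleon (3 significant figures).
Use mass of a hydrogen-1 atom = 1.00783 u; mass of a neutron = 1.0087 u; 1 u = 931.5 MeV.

8.68 MeV/nucleon

Σm = 20·m(¹H) + 24·m_n = 20.15660 + 24.2088 = 44.36540 u
Mass defect Δm = 44.36540 − 43.955482 = 0.409918 u
Binding energy = Δm·c² = 0.409918 × 931.5 MeV/u = 381.839 MeV
BE/A = 381.839 MeV / 44 = 8.678 MeV/nucleon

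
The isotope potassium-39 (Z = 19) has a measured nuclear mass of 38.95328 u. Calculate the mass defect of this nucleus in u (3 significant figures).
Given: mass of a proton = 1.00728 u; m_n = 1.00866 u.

0.358 u

With 19 protons and 20 neutrons (A = 39):
Σm = 19·m_p + 20·m_n = 19.13832 + 20.17320 = 39.31152 u
Mass defect Δm = 39.31152 − 38.95328 = 0.35824 u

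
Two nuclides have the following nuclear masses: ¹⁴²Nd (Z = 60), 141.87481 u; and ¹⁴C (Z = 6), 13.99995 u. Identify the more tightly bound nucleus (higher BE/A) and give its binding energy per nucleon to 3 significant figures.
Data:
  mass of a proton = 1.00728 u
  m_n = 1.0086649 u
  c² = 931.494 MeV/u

¹⁴²Nd; 8.35 MeV/nucleon

¹⁴²Nd: Σm = 60(1.00728) + 82(1.0086649) = 143.1473218 u; Δm = 1.2725118 u; E_B = 1185.3 MeV; E_B/A = 8.347 MeV
¹⁴C: Σm = 6(1.00728) + 8(1.0086649) = 14.1129992 u; Δm = 0.1130492 u; E_B = 105.305 MeV; E_B/A = 7.522 MeV
¹⁴²Nd has the higher binding energy per nucleon, so it is the more tightly bound nucleus.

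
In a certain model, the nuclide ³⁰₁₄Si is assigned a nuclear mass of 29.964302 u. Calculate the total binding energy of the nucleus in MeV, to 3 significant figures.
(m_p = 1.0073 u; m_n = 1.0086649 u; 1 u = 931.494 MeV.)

With 14 protons and 16 neutrons (A = 30):
Σm = 14·m_p + 16·m_n = 14.1022 + 16.1386384 = 30.2408384 u
Mass defect Δm = 30.2408384 − 29.964302 = 0.2765364 u
Binding energy = Δm·c² = 0.2765364 × 931.494 MeV/u = 257.592 MeV

258 MeV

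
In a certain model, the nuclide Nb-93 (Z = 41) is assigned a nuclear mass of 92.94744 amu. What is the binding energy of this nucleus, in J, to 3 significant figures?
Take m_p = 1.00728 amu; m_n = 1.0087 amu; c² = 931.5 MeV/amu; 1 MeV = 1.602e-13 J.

1.20e-10 J

With 41 protons and 52 neutrons (A = 93):
Total constituent mass: 41 × 1.00728 + 52 × 1.0087 = 93.75088 amu
The mass defect is 93.75088 − 92.94744 = 0.80344 amu.
Converting to energy: 0.80344 amu × 931.5 MeV/amu = 748.404 MeV
In joules: 748.404 MeV × 1.602e-13 J/MeV = 1.1989e-10 J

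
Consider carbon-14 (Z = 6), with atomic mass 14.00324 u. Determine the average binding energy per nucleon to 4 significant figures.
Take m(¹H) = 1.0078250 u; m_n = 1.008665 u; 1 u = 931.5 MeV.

7.521 MeV/nucleon

The nucleus contains 6 protons and 14 − 6 = 8 neutrons.
Mass of separated nucleons = 6(1.0078250) + 8(1.008665) = 6.0469500 + 8.069320 = 14.1162700 u
The mass defect is 14.1162700 − 14.00324 = 0.1130300 u.
Binding energy = Δm·c² = 0.1130300 × 931.5 MeV/u = 105.287 MeV
Dividing by A = 14 gives 7.521 MeV per nucleon.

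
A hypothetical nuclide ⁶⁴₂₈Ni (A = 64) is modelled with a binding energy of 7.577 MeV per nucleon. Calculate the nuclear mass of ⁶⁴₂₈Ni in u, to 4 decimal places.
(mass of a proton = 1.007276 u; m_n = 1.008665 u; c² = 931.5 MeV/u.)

63.9951 u

Total binding energy = 64 × 7.577 = 484.928 MeV
Mass defect = 484.928 MeV / (931.5 MeV/u) = 0.520588 u
Constituent mass = 28(1.007276) + 36(1.008665) = 64.515668 u
Nuclear mass = 64.515668 − 0.520588 = 63.995080 u ≈ 63.9951 u (to 4 decimal places)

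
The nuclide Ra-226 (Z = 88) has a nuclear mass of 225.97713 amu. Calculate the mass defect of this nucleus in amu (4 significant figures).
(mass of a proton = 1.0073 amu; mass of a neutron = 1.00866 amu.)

The nucleus contains 88 protons and 226 − 88 = 138 neutrons.
Mass of separated nucleons = 88(1.0073) + 138(1.00866) = 88.6424 + 139.19508 = 227.83748 amu
The mass defect is 227.83748 − 225.97713 = 1.86035 amu.

1.860 amu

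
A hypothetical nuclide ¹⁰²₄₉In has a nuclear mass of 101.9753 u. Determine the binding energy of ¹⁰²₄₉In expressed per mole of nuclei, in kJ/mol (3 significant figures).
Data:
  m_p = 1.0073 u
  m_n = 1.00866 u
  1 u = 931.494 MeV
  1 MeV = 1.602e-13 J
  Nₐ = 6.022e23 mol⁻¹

7.56e+10 kJ/mol

The nucleus contains 49 protons and 102 − 49 = 53 neutrons.
Total constituent mass: 49 × 1.0073 + 53 × 1.00866 = 102.81668 u
Mass defect Δm = 102.81668 − 101.9753 = 0.84138 u
Binding energy = Δm·c² = 0.84138 × 931.494 MeV/u = 783.740 MeV
Per nucleus in joules: 783.740 MeV × 1.602e-13 J/MeV = 1.2556e-10 J
Per mole: 1.2556e-10 J × 6.022e23 mol⁻¹ = 7.5612e+13 J/mol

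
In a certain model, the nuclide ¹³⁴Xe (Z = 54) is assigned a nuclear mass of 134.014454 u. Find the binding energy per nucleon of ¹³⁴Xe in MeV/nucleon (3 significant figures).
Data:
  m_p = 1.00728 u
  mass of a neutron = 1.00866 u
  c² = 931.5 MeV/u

7.45 MeV/nucleon

Total constituent mass: 54 × 1.00728 + 80 × 1.00866 = 135.08592 u
Mass defect Δm = 135.08592 − 134.014454 = 1.071466 u
Converting to energy: 1.071466 u × 931.5 MeV/u = 998.071 MeV
BE/A = 998.071 MeV / 134 = 7.448 MeV/nucleon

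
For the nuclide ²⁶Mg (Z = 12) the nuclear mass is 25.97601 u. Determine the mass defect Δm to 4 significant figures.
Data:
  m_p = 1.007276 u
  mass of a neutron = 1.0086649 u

0.2326 u

The nucleus contains 12 protons and 26 − 12 = 14 neutrons.
Total constituent mass: 12 × 1.007276 + 14 × 1.0086649 = 26.2086206 u
Mass defect Δm = 26.2086206 − 25.97601 = 0.2326106 u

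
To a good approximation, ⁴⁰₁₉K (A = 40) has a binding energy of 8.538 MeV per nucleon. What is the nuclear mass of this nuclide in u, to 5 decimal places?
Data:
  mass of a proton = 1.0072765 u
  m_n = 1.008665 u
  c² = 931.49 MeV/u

39.95358 u

Total binding energy = 40 × 8.538 = 341.520 MeV
Mass defect = 341.520 MeV / (931.49 MeV/u) = 0.3666384 u
Constituent mass = 19(1.0072765) + 21(1.008665) = 40.3202185 u
Nuclear mass = 40.3202185 − 0.3666384 = 39.9535801 u ≈ 39.95358 u (to 5 decimal places)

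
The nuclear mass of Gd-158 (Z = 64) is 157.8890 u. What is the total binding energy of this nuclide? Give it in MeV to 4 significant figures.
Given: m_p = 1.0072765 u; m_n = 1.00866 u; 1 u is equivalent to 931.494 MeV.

1295 MeV

Σm = 64·m_p + 94·m_n = 64.4656960 + 94.81404 = 159.2797360 u
Mass defect Δm = 159.2797360 − 157.8890 = 1.3907360 u
E_B = 1.3907360 × 931.494 = 1295.46 MeV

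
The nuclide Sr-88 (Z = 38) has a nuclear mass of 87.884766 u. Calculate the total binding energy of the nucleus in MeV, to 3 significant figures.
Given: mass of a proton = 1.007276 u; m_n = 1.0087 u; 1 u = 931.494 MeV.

770 MeV

The nucleus contains 38 protons and 88 − 38 = 50 neutrons.
Mass of separated nucleons = 38(1.007276) + 50(1.0087) = 38.276488 + 50.4350 = 88.711488 u
Mass defect Δm = 88.711488 − 87.884766 = 0.826722 u
Converting to energy: 0.826722 u × 931.494 MeV/u = 770.087 MeV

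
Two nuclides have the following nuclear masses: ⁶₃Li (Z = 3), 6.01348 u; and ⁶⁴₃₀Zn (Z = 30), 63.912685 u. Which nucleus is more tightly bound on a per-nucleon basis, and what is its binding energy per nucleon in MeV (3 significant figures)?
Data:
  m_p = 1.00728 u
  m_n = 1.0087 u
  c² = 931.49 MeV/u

⁶₃Li: Σm = 3(1.00728) + 3(1.0087) = 6.04794 u; Δm = 0.03446 u; E_B = 32.099 MeV; E_B/A = 5.350 MeV
⁶⁴₃₀Zn: Σm = 30(1.00728) + 34(1.0087) = 64.51420 u; Δm = 0.601515 u; E_B = 560.31 MeV; E_B/A = 8.7548 MeV
⁶⁴₃₀Zn has the higher binding energy per nucleon, so it is the more tightly bound nucleus.

⁶⁴₃₀Zn; 8.75 MeV/nucleon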